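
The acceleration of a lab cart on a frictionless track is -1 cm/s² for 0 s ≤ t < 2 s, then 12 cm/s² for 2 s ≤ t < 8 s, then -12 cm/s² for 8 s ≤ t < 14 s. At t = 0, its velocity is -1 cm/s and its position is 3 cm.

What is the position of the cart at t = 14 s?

On each constant-a segment, Δv = aΔt and Δx = v₀Δt + ½aΔt²; chain segment to segment.
0–2 s: v starts -1 cm/s; Δx = -1·2 + ½·-1·2² = -4 cm; v ends -3 cm/s.
2–8 s: v starts -3 cm/s; Δx = -3·6 + ½·12·6² = 198 cm; v ends 69 cm/s.
8–14 s: v starts 69 cm/s; Δx = 69·6 + ½·-12·6² = 198 cm; v ends -3 cm/s.
x(14) = 3 + Σ Δx = 395 cm.

395 cm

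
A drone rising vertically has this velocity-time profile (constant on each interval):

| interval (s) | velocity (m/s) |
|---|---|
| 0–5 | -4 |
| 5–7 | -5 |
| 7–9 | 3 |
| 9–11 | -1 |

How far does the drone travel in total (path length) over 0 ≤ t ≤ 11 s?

38 m

Total distance travelled is ∫|v| dt — sum the magnitudes of each area piece.
0–5 s: |-4| × 5 = 20 m
5–7 s: |-5| × 2 = 10 m
7–9 s: |3| × 2 = 6 m
9–11 s: |-1| × 2 = 2 m
Total distance = 38 m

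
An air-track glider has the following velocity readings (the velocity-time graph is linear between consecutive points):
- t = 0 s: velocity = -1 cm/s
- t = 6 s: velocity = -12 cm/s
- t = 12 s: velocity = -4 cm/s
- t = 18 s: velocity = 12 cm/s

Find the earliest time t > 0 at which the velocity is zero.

t = 13.5 s

v changes sign on 12–18 s (from -4 to 12); the graph is linear there, so v = 0 at t = 12 + (4)·(18 − 12)/(12 − -4) = 13.5 s.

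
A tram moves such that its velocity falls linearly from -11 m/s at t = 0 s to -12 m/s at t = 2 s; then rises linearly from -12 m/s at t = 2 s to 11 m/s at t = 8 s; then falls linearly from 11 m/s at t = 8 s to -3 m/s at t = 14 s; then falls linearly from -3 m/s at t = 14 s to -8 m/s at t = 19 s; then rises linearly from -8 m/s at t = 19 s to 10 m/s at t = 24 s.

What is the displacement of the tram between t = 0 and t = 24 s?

Displacement is the signed area under the v-t curve.
0–2 s: ½(-11 + -12)(2) = -23 m
2–8 s: ½(-12 + 11)(6) = -3 m
8–14 s: ½(11 + -3)(6) = 24 m
14–19 s: ½(-3 + -8)(5) = -27.5 m
19–24 s: ½(-8 + 10)(5) = 5 m
Net displacement = -24.5 m

-24.5 m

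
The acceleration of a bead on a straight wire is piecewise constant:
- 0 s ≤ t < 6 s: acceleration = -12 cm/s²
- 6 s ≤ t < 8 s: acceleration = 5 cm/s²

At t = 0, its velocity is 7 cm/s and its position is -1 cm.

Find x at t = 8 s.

On each constant-a segment, Δv = aΔt and Δx = v₀Δt + ½aΔt²; chain segment to segment.
0–6 s: v starts 7 cm/s; Δx = 7·6 + ½·-12·6² = -174 cm; v ends -65 cm/s.
6–8 s: v starts -65 cm/s; Δx = -65·2 + ½·5·2² = -120 cm; v ends -55 cm/s.
x(8) = -1 + Σ Δx = -295 cm.

-295 cm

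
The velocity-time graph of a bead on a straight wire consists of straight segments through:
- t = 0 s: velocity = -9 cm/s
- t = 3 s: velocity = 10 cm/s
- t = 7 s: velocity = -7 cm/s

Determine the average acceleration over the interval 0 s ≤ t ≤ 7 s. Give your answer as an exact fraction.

2/7 cm/s²

Average acceleration = Δv/Δt = (-7 − -9)/(7 − 0) = 2/7 cm/s².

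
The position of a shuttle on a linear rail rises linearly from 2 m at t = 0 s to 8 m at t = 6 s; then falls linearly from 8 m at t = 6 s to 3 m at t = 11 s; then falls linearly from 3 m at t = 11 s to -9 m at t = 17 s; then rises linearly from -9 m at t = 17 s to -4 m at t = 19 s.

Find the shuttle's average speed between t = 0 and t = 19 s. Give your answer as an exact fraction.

28/19 m/s

Average speed = (total path length)/(elapsed time); on a piecewise-linear x-t graph the path length is Σ|Δx|.
0–6 s: |Δx| = |8 − 2| = 6 m
6–11 s: |Δx| = |3 − 8| = 5 m
11–17 s: |Δx| = |-9 − 3| = 12 m
17–19 s: |Δx| = |-4 − -9| = 5 m
Total path = 28 m; average speed = 28/19 = 28/19 m/s.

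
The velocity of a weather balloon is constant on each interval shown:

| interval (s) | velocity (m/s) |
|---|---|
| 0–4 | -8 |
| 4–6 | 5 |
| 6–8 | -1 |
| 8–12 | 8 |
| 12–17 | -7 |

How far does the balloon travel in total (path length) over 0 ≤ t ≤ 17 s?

Total distance travelled is ∫|v| dt — sum the magnitudes of each area piece.
0–4 s: |-8| × 4 = 32 m
4–6 s: |5| × 2 = 10 m
6–8 s: |-1| × 2 = 2 m
8–12 s: |8| × 4 = 32 m
12–17 s: |-7| × 5 = 35 m
Total distance = 111 m

111 m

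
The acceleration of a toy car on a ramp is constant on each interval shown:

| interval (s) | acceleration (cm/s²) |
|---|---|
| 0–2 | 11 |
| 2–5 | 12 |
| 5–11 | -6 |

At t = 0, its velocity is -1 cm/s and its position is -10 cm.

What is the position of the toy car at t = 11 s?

On each constant-a segment, Δv = aΔt and Δx = v₀Δt + ½aΔt²; chain segment to segment.
0–2 s: v starts -1 cm/s; Δx = -1·2 + ½·11·2² = 20 cm; v ends 21 cm/s.
2–5 s: v starts 21 cm/s; Δx = 21·3 + ½·12·3² = 117 cm; v ends 57 cm/s.
5–11 s: v starts 57 cm/s; Δx = 57·6 + ½·-6·6² = 234 cm; v ends 21 cm/s.
x(11) = -10 + Σ Δx = 361 cm.

361 cm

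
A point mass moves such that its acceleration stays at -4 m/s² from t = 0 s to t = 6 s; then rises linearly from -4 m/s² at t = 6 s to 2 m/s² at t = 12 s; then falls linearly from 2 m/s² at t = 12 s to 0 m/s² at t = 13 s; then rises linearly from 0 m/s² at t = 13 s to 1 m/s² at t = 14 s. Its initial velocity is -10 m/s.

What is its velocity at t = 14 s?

-38.5 m/s

Δv equals the area under the a-t graph; then v = v₀ + Δv.
0–6 s: -4 × 6 = -24 m/s
6–12 s: ½(-4 + 2)(6) = -6 m/s
12–13 s: ½(2 + 0)(1) = 1 m/s
13–14 s: ½(0 + 1)(1) = 0.5 m/s
Δv = -28.5 m/s, so v(14) = -10 + (-28.5) = -38.5 m/s.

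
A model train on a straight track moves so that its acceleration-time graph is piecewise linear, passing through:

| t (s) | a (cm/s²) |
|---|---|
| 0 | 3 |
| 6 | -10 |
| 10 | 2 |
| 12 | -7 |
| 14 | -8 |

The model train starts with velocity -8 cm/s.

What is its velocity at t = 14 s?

-65 cm/s

Δv equals the area under the a-t graph; then v = v₀ + Δv.
0–6 s: ½(3 + -10)(6) = -21 cm/s
6–10 s: ½(-10 + 2)(4) = -16 cm/s
10–12 s: ½(2 + -7)(2) = -5 cm/s
12–14 s: ½(-7 + -8)(2) = -15 cm/s
Δv = -57 cm/s, so v(14) = -8 + (-57) = -65 cm/s.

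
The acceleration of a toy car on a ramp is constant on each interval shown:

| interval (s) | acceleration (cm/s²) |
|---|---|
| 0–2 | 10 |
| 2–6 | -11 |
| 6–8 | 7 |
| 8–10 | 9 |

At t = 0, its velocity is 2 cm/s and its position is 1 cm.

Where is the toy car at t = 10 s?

On each constant-a segment, Δv = aΔt and Δx = v₀Δt + ½aΔt²; chain segment to segment.
0–2 s: v starts 2 cm/s; Δx = 2·2 + ½·10·2² = 24 cm; v ends 22 cm/s.
2–6 s: v starts 22 cm/s; Δx = 22·4 + ½·-11·4² = 0 cm; v ends -22 cm/s.
6–8 s: v starts -22 cm/s; Δx = -22·2 + ½·7·2² = -30 cm; v ends -8 cm/s.
8–10 s: v starts -8 cm/s; Δx = -8·2 + ½·9·2² = 2 cm; v ends 10 cm/s.
x(10) = 1 + Σ Δx = -3 cm.

-3 cm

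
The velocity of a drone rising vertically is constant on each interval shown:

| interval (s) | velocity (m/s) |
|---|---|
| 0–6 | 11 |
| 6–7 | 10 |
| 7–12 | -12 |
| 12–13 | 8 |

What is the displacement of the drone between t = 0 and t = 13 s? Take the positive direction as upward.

24 m

Net displacement equals the area under the velocity-time graph (areas below the axis count negative).
0–6 s: 11 × 6 = 66 m
6–7 s: 10 × 1 = 10 m
7–12 s: -12 × 5 = -60 m
12–13 s: 8 × 1 = 8 m
Net displacement = 24 m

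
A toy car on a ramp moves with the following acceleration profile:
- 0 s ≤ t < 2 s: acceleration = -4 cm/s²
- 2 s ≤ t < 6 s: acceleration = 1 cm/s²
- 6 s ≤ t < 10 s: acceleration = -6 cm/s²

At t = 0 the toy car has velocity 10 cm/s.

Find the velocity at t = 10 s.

Δv equals the area under the a-t graph; then v = v₀ + Δv.
0–2 s: -4 × 2 = -8 cm/s
2–6 s: 1 × 4 = 4 cm/s
6–10 s: -6 × 4 = -24 cm/s
Δv = -28 cm/s, so v(10) = 10 + (-28) = -18 cm/s.

-18 cm/s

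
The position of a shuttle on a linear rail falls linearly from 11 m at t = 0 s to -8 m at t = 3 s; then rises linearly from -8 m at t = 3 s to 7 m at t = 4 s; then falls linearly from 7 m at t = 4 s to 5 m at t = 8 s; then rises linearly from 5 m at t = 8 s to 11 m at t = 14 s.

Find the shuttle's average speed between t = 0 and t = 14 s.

3 m/s

Average speed = (total path length)/(elapsed time); on a piecewise-linear x-t graph the path length is Σ|Δx|.
0–3 s: |Δx| = |-8 − 11| = 19 m
3–4 s: |Δx| = |7 − -8| = 15 m
4–8 s: |Δx| = |5 − 7| = 2 m
8–14 s: |Δx| = |11 − 5| = 6 m
Total path = 42 m; average speed = 42/14 = 3 m/s.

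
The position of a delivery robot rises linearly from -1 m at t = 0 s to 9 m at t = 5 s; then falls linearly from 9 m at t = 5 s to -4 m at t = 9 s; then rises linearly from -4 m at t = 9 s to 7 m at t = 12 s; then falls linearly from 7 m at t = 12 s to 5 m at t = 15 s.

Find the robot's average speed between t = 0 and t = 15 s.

2.4 m/s

Average speed = (total path length)/(elapsed time); on a piecewise-linear x-t graph the path length is Σ|Δx|.
0–5 s: |Δx| = |9 − -1| = 10 m
5–9 s: |Δx| = |-4 − 9| = 13 m
9–12 s: |Δx| = |7 − -4| = 11 m
12–15 s: |Δx| = |5 − 7| = 2 m
Total path = 36 m; average speed = 36/15 = 2.4 m/s.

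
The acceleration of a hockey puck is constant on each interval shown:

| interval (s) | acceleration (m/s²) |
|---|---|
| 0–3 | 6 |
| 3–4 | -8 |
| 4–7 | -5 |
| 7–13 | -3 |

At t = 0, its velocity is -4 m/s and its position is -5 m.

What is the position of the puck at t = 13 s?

-92.5 m

On each constant-a segment, Δv = aΔt and Δx = v₀Δt + ½aΔt²; chain segment to segment.
0–3 s: v starts -4 m/s; Δx = -4·3 + ½·6·3² = 15 m; v ends 14 m/s.
3–4 s: v starts 14 m/s; Δx = 14·1 + ½·-8·1² = 10 m; v ends 6 m/s.
4–7 s: v starts 6 m/s; Δx = 6·3 + ½·-5·3² = -4.5 m; v ends -9 m/s.
7–13 s: v starts -9 m/s; Δx = -9·6 + ½·-3·6² = -108 m; v ends -27 m/s.
x(13) = -5 + Σ Δx = -92.5 m.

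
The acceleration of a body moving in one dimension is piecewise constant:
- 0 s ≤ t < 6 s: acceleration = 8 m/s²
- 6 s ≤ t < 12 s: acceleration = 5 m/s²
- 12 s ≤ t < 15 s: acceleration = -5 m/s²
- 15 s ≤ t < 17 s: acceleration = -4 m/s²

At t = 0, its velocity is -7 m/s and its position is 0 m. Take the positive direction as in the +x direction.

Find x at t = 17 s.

732.5 m

On each constant-a segment, Δv = aΔt and Δx = v₀Δt + ½aΔt²; chain segment to segment.
0–6 s: v starts -7 m/s; Δx = -7·6 + ½·8·6² = 102 m; v ends 41 m/s.
6–12 s: v starts 41 m/s; Δx = 41·6 + ½·5·6² = 336 m; v ends 71 m/s.
12–15 s: v starts 71 m/s; Δx = 71·3 + ½·-5·3² = 190.5 m; v ends 56 m/s.
15–17 s: v starts 56 m/s; Δx = 56·2 + ½·-4·2² = 104 m; v ends 48 m/s.
x(17) = 0 + Σ Δx = 732.5 m.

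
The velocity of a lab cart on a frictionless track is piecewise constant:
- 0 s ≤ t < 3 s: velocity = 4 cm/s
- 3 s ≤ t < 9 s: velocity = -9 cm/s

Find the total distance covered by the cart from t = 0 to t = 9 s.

Total distance travelled is ∫|v| dt — sum the magnitudes of each area piece.
0–3 s: |4| × 3 = 12 cm
3–9 s: |-9| × 6 = 54 cm
Total distance = 66 cm

66 cm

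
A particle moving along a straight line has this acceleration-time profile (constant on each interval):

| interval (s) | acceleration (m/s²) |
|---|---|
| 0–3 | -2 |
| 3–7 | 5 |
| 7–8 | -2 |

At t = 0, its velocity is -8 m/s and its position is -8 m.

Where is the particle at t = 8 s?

-52 m

On each constant-a segment, Δv = aΔt and Δx = v₀Δt + ½aΔt²; chain segment to segment.
0–3 s: v starts -8 m/s; Δx = -8·3 + ½·-2·3² = -33 m; v ends -14 m/s.
3–7 s: v starts -14 m/s; Δx = -14·4 + ½·5·4² = -16 m; v ends 6 m/s.
7–8 s: v starts 6 m/s; Δx = 6·1 + ½·-2·1² = 5 m; v ends 4 m/s.
x(8) = -8 + Σ Δx = -52 m.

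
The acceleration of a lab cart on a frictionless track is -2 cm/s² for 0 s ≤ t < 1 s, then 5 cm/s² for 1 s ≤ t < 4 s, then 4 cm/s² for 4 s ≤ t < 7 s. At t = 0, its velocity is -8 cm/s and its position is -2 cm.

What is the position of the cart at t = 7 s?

14.5 cm

On each constant-a segment, Δv = aΔt and Δx = v₀Δt + ½aΔt²; chain segment to segment.
0–1 s: v starts -8 cm/s; Δx = -8·1 + ½·-2·1² = -9 cm; v ends -10 cm/s.
1–4 s: v starts -10 cm/s; Δx = -10·3 + ½·5·3² = -7.5 cm; v ends 5 cm/s.
4–7 s: v starts 5 cm/s; Δx = 5·3 + ½·4·3² = 33 cm; v ends 17 cm/s.
x(7) = -2 + Σ Δx = 14.5 cm.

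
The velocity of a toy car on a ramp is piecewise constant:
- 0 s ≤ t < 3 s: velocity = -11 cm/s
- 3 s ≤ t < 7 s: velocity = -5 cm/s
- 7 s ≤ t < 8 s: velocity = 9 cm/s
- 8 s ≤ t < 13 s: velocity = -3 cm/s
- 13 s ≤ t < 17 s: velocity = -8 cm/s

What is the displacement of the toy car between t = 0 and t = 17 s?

Net displacement equals the area under the velocity-time graph (areas below the axis count negative).
0–3 s: -11 × 3 = -33 cm
3–7 s: -5 × 4 = -20 cm
7–8 s: 9 × 1 = 9 cm
8–13 s: -3 × 5 = -15 cm
13–17 s: -8 × 4 = -32 cm
Net displacement = -91 cm

-91 cm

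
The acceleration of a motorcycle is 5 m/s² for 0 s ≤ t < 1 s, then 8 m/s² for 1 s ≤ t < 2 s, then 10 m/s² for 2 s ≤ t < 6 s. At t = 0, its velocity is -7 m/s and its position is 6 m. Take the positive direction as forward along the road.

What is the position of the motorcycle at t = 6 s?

107.5 m

On each constant-a segment, Δv = aΔt and Δx = v₀Δt + ½aΔt²; chain segment to segment.
0–1 s: v starts -7 m/s; Δx = -7·1 + ½·5·1² = -4.5 m; v ends -2 m/s.
1–2 s: v starts -2 m/s; Δx = -2·1 + ½·8·1² = 2 m; v ends 6 m/s.
2–6 s: v starts 6 m/s; Δx = 6·4 + ½·10·4² = 104 m; v ends 46 m/s.
x(6) = 6 + Σ Δx = 107.5 m.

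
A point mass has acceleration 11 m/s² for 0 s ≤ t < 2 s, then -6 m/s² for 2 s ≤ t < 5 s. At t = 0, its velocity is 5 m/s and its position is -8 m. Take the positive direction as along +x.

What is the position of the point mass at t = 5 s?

On each constant-a segment, Δv = aΔt and Δx = v₀Δt + ½aΔt²; chain segment to segment.
0–2 s: v starts 5 m/s; Δx = 5·2 + ½·11·2² = 32 m; v ends 27 m/s.
2–5 s: v starts 27 m/s; Δx = 27·3 + ½·-6·3² = 54 m; v ends 9 m/s.
x(5) = -8 + Σ Δx = 78 m.

78 m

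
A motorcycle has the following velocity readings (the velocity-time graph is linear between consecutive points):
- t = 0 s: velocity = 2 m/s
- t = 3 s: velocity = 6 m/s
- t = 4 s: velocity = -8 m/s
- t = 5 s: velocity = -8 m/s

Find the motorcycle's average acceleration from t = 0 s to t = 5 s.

Average acceleration = Δv/Δt = (-8 − 2)/(5 − 0) = -2 m/s².

-2 m/s²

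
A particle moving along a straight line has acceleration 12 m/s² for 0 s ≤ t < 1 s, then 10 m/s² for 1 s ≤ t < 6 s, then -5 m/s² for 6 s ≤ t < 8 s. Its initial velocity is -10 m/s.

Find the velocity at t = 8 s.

Δv equals the area under the a-t graph; then v = v₀ + Δv.
0–1 s: 12 × 1 = 12 m/s
1–6 s: 10 × 5 = 50 m/s
6–8 s: -5 × 2 = -10 m/s
Δv = 52 m/s, so v(8) = -10 + (52) = 42 m/s.

42 m/s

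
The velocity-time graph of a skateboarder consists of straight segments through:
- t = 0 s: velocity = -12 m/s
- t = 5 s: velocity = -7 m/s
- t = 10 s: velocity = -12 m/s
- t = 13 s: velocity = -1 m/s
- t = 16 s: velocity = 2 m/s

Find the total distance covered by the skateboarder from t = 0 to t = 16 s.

117 m

Distance (not displacement) is the total path length: add the absolute areas under v-t.
0–5 s: |½(-12 + -7)(5)| = 47.5 m
5–10 s: |½(-7 + -12)(5)| = 47.5 m
10–13 s: |½(-12 + -1)(3)| = 19.5 m
13–16 s: v = 0 at t = 14 s; triangle areas 0.5 + 2 = 2.5 m
Total distance = 117 m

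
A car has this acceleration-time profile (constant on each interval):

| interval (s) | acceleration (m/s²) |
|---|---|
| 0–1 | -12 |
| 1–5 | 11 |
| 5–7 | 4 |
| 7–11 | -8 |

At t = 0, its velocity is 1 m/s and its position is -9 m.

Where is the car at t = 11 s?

On each constant-a segment, Δv = aΔt and Δx = v₀Δt + ½aΔt²; chain segment to segment.
0–1 s: v starts 1 m/s; Δx = 1·1 + ½·-12·1² = -5 m; v ends -11 m/s.
1–5 s: v starts -11 m/s; Δx = -11·4 + ½·11·4² = 44 m; v ends 33 m/s.
5–7 s: v starts 33 m/s; Δx = 33·2 + ½·4·2² = 74 m; v ends 41 m/s.
7–11 s: v starts 41 m/s; Δx = 41·4 + ½·-8·4² = 100 m; v ends 9 m/s.
x(11) = -9 + Σ Δx = 204 m.

204 m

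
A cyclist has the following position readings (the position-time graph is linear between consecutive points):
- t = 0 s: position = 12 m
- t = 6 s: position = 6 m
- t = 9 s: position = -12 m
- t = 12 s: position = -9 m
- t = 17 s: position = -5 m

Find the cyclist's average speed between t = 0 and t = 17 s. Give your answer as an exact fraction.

31/17 m/s

Average speed = (total path length)/(elapsed time); on a piecewise-linear x-t graph the path length is Σ|Δx|.
0–6 s: |Δx| = |6 − 12| = 6 m
6–9 s: |Δx| = |-12 − 6| = 18 m
9–12 s: |Δx| = |-9 − -12| = 3 m
12–17 s: |Δx| = |-5 − -9| = 4 m
Total path = 31 m; average speed = 31/17 = 31/17 m/s.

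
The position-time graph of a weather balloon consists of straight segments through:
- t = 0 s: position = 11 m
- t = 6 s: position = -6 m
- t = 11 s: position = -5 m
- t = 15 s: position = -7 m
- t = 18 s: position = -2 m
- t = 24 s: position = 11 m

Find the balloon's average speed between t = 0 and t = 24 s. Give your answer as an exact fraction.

19/12 m/s

Average speed = (total path length)/(elapsed time); on a piecewise-linear x-t graph the path length is Σ|Δx|.
0–6 s: |Δx| = |-6 − 11| = 17 m
6–11 s: |Δx| = |-5 − -6| = 1 m
11–15 s: |Δx| = |-7 − -5| = 2 m
15–18 s: |Δx| = |-2 − -7| = 5 m
18–24 s: |Δx| = |11 − -2| = 13 m
Total path = 38 m; average speed = 38/24 = 19/12 m/s.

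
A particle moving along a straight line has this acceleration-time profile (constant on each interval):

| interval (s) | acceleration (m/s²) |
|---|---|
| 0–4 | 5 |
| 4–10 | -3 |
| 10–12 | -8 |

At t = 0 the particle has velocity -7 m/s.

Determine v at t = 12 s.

-21 m/s

Δv equals the area under the a-t graph; then v = v₀ + Δv.
0–4 s: 5 × 4 = 20 m/s
4–10 s: -3 × 6 = -18 m/s
10–12 s: -8 × 2 = -16 m/s
Δv = -14 m/s, so v(12) = -7 + (-14) = -21 m/s.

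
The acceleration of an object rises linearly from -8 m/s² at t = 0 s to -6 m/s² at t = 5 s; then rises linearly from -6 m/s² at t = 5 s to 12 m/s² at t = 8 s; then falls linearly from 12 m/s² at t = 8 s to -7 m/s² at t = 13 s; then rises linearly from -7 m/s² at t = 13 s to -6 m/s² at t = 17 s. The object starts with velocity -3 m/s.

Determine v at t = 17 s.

-42.5 m/s

Δv equals the area under the a-t graph; then v = v₀ + Δv.
0–5 s: ½(-8 + -6)(5) = -35 m/s
5–8 s: ½(-6 + 12)(3) = 9 m/s
8–13 s: ½(12 + -7)(5) = 12.5 m/s
13–17 s: ½(-7 + -6)(4) = -26 m/s
Δv = -39.5 m/s, so v(17) = -3 + (-39.5) = -42.5 m/s.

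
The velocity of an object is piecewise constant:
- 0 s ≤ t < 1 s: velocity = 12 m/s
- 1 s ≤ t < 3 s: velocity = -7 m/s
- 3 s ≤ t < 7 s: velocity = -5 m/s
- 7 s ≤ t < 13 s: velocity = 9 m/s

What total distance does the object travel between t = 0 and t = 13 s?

Distance (not displacement) is the total path length: add the absolute areas under v-t.
0–1 s: |12| × 1 = 12 m
1–3 s: |-7| × 2 = 14 m
3–7 s: |-5| × 4 = 20 m
7–13 s: |9| × 6 = 54 m
Total distance = 100 m

100 m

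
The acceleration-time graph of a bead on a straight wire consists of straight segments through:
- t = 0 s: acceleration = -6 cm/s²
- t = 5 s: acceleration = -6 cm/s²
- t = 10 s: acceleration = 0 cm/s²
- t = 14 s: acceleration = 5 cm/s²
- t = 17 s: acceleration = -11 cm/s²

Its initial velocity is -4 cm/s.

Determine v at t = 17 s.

Δv equals the area under the a-t graph; then v = v₀ + Δv.
0–5 s: -6 × 5 = -30 cm/s
5–10 s: ½(-6 + 0)(5) = -15 cm/s
10–14 s: ½(0 + 5)(4) = 10 cm/s
14–17 s: ½(5 + -11)(3) = -9 cm/s
Δv = -44 cm/s, so v(17) = -4 + (-44) = -48 cm/s.

-48 cm/s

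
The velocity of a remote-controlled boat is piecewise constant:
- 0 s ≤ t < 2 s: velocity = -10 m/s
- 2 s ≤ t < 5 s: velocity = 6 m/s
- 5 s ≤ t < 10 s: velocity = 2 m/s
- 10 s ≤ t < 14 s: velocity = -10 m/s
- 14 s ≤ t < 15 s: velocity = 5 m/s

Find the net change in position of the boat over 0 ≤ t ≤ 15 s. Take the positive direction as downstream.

-27 m

Displacement is the signed area under the v-t curve.
0–2 s: -10 × 2 = -20 m
2–5 s: 6 × 3 = 18 m
5–10 s: 2 × 5 = 10 m
10–14 s: -10 × 4 = -40 m
14–15 s: 5 × 1 = 5 m
Net displacement = -27 m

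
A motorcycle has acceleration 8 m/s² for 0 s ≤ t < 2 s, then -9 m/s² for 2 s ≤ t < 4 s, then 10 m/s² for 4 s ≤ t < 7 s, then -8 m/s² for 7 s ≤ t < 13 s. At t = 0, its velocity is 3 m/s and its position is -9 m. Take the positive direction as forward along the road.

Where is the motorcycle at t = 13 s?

123 m

On each constant-a segment, Δv = aΔt and Δx = v₀Δt + ½aΔt²; chain segment to segment.
0–2 s: v starts 3 m/s; Δx = 3·2 + ½·8·2² = 22 m; v ends 19 m/s.
2–4 s: v starts 19 m/s; Δx = 19·2 + ½·-9·2² = 20 m; v ends 1 m/s.
4–7 s: v starts 1 m/s; Δx = 1·3 + ½·10·3² = 48 m; v ends 31 m/s.
7–13 s: v starts 31 m/s; Δx = 31·6 + ½·-8·6² = 42 m; v ends -17 m/s.
x(13) = -9 + Σ Δx = 123 m.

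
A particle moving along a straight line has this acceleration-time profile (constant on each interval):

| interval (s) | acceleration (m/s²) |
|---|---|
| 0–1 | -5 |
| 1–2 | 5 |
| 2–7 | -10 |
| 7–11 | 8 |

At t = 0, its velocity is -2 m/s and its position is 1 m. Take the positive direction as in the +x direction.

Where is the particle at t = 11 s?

-287 m

On each constant-a segment, Δv = aΔt and Δx = v₀Δt + ½aΔt²; chain segment to segment.
0–1 s: v starts -2 m/s; Δx = -2·1 + ½·-5·1² = -4.5 m; v ends -7 m/s.
1–2 s: v starts -7 m/s; Δx = -7·1 + ½·5·1² = -4.5 m; v ends -2 m/s.
2–7 s: v starts -2 m/s; Δx = -2·5 + ½·-10·5² = -135 m; v ends -52 m/s.
7–11 s: v starts -52 m/s; Δx = -52·4 + ½·8·4² = -144 m; v ends -20 m/s.
x(11) = 1 + Σ Δx = -287 m.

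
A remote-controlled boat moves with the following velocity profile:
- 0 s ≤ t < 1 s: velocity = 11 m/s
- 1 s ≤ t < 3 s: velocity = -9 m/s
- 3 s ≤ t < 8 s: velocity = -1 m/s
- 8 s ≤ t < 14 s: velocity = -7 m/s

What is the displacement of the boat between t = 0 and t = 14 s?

Net displacement equals the area under the velocity-time graph (areas below the axis count negative).
0–1 s: 11 × 1 = 11 m
1–3 s: -9 × 2 = -18 m
3–8 s: -1 × 5 = -5 m
8–14 s: -7 × 6 = -42 m
Net displacement = -54 m

-54 m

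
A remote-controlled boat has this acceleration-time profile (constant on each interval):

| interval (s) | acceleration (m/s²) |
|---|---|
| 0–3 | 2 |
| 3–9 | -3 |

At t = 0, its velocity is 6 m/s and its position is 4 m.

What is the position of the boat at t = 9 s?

49 m

On each constant-a segment, Δv = aΔt and Δx = v₀Δt + ½aΔt²; chain segment to segment.
0–3 s: v starts 6 m/s; Δx = 6·3 + ½·2·3² = 27 m; v ends 12 m/s.
3–9 s: v starts 12 m/s; Δx = 12·6 + ½·-3·6² = 18 m; v ends -6 m/s.
x(9) = 4 + Σ Δx = 49 m.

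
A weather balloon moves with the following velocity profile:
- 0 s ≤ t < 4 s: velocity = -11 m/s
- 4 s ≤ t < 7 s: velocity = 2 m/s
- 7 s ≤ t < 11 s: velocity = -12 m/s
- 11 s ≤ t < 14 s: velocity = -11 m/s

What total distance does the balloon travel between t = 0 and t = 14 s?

131 m

Total distance travelled is ∫|v| dt — sum the magnitudes of each area piece.
0–4 s: |-11| × 4 = 44 m
4–7 s: |2| × 3 = 6 m
7–11 s: |-12| × 4 = 48 m
11–14 s: |-11| × 3 = 33 m
Total distance = 131 m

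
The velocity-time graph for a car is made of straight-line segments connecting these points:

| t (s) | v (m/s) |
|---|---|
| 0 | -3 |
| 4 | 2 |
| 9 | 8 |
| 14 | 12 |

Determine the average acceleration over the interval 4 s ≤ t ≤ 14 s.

Average acceleration = Δv/Δt = (12 − 2)/(14 − 4) = 1 m/s².

1 m/s²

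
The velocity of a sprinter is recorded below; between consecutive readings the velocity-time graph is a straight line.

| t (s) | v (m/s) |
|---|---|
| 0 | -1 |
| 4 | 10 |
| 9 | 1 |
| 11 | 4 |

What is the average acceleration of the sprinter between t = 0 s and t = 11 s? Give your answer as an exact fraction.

Average acceleration = Δv/Δt = (4 − -1)/(11 − 0) = 5/11 m/s².

5/11 m/s²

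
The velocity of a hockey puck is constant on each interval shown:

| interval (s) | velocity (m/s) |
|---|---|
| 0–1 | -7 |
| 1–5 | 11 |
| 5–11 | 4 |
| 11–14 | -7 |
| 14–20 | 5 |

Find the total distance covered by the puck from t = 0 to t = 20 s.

Total distance travelled is ∫|v| dt — sum the magnitudes of each area piece.
0–1 s: |-7| × 1 = 7 m
1–5 s: |11| × 4 = 44 m
5–11 s: |4| × 6 = 24 m
11–14 s: |-7| × 3 = 21 m
14–20 s: |5| × 6 = 30 m
Total distance = 126 m

126 m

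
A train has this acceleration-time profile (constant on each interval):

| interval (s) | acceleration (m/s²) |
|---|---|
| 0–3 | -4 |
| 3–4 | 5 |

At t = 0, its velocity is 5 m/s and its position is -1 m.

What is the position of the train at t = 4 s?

On each constant-a segment, Δv = aΔt and Δx = v₀Δt + ½aΔt²; chain segment to segment.
0–3 s: v starts 5 m/s; Δx = 5·3 + ½·-4·3² = -3 m; v ends -7 m/s.
3–4 s: v starts -7 m/s; Δx = -7·1 + ½·5·1² = -4.5 m; v ends -2 m/s.
x(4) = -1 + Σ Δx = -8.5 m.

-8.5 m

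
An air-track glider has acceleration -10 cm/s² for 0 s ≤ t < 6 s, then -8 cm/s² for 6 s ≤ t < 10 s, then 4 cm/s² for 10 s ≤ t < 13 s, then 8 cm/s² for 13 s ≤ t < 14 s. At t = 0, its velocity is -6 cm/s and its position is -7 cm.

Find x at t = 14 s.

-909 cm

On each constant-a segment, Δv = aΔt and Δx = v₀Δt + ½aΔt²; chain segment to segment.
0–6 s: v starts -6 cm/s; Δx = -6·6 + ½·-10·6² = -216 cm; v ends -66 cm/s.
6–10 s: v starts -66 cm/s; Δx = -66·4 + ½·-8·4² = -328 cm; v ends -98 cm/s.
10–13 s: v starts -98 cm/s; Δx = -98·3 + ½·4·3² = -276 cm; v ends -86 cm/s.
13–14 s: v starts -86 cm/s; Δx = -86·1 + ½·8·1² = -82 cm; v ends -78 cm/s.
x(14) = -7 + Σ Δx = -909 cm.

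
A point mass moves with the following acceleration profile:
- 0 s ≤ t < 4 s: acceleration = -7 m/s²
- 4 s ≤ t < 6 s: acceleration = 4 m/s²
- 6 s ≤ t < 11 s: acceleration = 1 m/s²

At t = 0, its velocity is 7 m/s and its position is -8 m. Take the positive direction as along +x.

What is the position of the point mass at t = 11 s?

-122.5 m

On each constant-a segment, Δv = aΔt and Δx = v₀Δt + ½aΔt²; chain segment to segment.
0–4 s: v starts 7 m/s; Δx = 7·4 + ½·-7·4² = -28 m; v ends -21 m/s.
4–6 s: v starts -21 m/s; Δx = -21·2 + ½·4·2² = -34 m; v ends -13 m/s.
6–11 s: v starts -13 m/s; Δx = -13·5 + ½·1·5² = -52.5 m; v ends -8 m/s.
x(11) = -8 + Σ Δx = -122.5 m.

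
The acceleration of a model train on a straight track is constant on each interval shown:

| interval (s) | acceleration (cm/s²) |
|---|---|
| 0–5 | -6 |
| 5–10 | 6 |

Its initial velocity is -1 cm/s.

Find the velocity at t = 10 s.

Δv equals the area under the a-t graph; then v = v₀ + Δv.
0–5 s: -6 × 5 = -30 cm/s
5–10 s: 6 × 5 = 30 cm/s
Δv = 0 cm/s, so v(10) = -1 + (0) = -1 cm/s.

-1 cm/s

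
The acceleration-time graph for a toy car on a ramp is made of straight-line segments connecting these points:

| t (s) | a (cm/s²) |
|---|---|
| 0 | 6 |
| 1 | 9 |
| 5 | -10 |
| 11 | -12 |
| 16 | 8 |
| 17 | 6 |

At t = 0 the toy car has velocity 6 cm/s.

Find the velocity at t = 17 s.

-57.5 cm/s

Δv equals the area under the a-t graph; then v = v₀ + Δv.
0–1 s: ½(6 + 9)(1) = 7.5 cm/s
1–5 s: ½(9 + -10)(4) = -2 cm/s
5–11 s: ½(-10 + -12)(6) = -66 cm/s
11–16 s: ½(-12 + 8)(5) = -10 cm/s
16–17 s: ½(8 + 6)(1) = 7 cm/s
Δv = -63.5 cm/s, so v(17) = 6 + (-63.5) = -57.5 cm/s.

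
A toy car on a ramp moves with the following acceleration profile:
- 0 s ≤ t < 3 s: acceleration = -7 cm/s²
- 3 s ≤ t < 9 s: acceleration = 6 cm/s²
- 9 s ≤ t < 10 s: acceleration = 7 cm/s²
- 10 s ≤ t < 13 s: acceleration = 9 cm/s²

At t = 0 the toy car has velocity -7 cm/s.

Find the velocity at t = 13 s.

Δv equals the area under the a-t graph; then v = v₀ + Δv.
0–3 s: -7 × 3 = -21 cm/s
3–9 s: 6 × 6 = 36 cm/s
9–10 s: 7 × 1 = 7 cm/s
10–13 s: 9 × 3 = 27 cm/s
Δv = 49 cm/s, so v(13) = -7 + (49) = 42 cm/s.

42 cm/s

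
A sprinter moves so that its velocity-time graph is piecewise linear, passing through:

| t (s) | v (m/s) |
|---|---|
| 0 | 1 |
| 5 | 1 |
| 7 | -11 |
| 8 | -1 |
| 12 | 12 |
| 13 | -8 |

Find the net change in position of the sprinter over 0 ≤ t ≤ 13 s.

Net displacement equals the area under the velocity-time graph (areas below the axis count negative).
0–5 s: 1 × 5 = 5 m
5–7 s: ½(1 + -11)(2) = -10 m
7–8 s: ½(-11 + -1)(1) = -6 m
8–12 s: ½(-1 + 12)(4) = 22 m
12–13 s: ½(12 + -8)(1) = 2 m
Net displacement = 13 m

13 m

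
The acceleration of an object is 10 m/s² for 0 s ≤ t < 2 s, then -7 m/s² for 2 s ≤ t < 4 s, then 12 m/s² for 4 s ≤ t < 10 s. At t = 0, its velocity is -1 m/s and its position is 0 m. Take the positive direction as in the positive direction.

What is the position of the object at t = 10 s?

On each constant-a segment, Δv = aΔt and Δx = v₀Δt + ½aΔt²; chain segment to segment.
0–2 s: v starts -1 m/s; Δx = -1·2 + ½·10·2² = 18 m; v ends 19 m/s.
2–4 s: v starts 19 m/s; Δx = 19·2 + ½·-7·2² = 24 m; v ends 5 m/s.
4–10 s: v starts 5 m/s; Δx = 5·6 + ½·12·6² = 246 m; v ends 77 m/s.
x(10) = 0 + Σ Δx = 288 m.

288 m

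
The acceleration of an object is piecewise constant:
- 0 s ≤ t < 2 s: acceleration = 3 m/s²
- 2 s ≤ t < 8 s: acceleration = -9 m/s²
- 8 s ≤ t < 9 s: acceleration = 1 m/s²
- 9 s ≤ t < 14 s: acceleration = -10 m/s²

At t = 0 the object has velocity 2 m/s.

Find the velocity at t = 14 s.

Δv equals the area under the a-t graph; then v = v₀ + Δv.
0–2 s: 3 × 2 = 6 m/s
2–8 s: -9 × 6 = -54 m/s
8–9 s: 1 × 1 = 1 m/s
9–14 s: -10 × 5 = -50 m/s
Δv = -97 m/s, so v(14) = 2 + (-97) = -95 m/s.

-95 m/s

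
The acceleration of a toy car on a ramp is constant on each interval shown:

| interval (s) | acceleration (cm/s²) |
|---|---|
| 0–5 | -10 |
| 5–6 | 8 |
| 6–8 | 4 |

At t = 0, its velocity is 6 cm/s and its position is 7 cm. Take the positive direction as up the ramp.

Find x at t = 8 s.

-192 cm

On each constant-a segment, Δv = aΔt and Δx = v₀Δt + ½aΔt²; chain segment to segment.
0–5 s: v starts 6 cm/s; Δx = 6·5 + ½·-10·5² = -95 cm; v ends -44 cm/s.
5–6 s: v starts -44 cm/s; Δx = -44·1 + ½·8·1² = -40 cm; v ends -36 cm/s.
6–8 s: v starts -36 cm/s; Δx = -36·2 + ½·4·2² = -64 cm; v ends -28 cm/s.
x(8) = 7 + Σ Δx = -192 cm.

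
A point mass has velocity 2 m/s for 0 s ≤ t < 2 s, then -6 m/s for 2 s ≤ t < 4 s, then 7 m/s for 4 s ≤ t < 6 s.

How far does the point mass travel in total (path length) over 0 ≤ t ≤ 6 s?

30 m

Total distance travelled is ∫|v| dt — sum the magnitudes of each area piece.
0–2 s: |2| × 2 = 4 m
2–4 s: |-6| × 2 = 12 m
4–6 s: |7| × 2 = 14 m
Total distance = 30 m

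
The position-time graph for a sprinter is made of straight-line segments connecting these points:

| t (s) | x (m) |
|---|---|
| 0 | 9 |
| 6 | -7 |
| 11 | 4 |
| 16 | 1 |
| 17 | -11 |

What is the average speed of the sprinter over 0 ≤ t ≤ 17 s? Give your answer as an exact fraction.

Average speed = (total path length)/(elapsed time); on a piecewise-linear x-t graph the path length is Σ|Δx|.
0–6 s: |Δx| = |-7 − 9| = 16 m
6–11 s: |Δx| = |4 − -7| = 11 m
11–16 s: |Δx| = |1 − 4| = 3 m
16–17 s: |Δx| = |-11 − 1| = 12 m
Total path = 42 m; average speed = 42/17 = 42/17 m/s.

42/17 m/s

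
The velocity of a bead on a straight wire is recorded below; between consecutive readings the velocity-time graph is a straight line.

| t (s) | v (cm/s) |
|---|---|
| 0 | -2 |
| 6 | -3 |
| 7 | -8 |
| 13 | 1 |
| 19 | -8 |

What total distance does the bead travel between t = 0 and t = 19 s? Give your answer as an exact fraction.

Total distance travelled is ∫|v| dt — sum the magnitudes of each area piece.
0–6 s: |½(-2 + -3)(6)| = 15 cm
6–7 s: |½(-3 + -8)(1)| = 5.5 cm
7–13 s: v = 0 at t = 37/3 s; triangle areas 64/3 + 1/3 = 65/3 cm
13–19 s: v = 0 at t = 41/3 s; triangle areas 1/3 + 64/3 = 65/3 cm
Total distance = 383/6 cm

383/6 cm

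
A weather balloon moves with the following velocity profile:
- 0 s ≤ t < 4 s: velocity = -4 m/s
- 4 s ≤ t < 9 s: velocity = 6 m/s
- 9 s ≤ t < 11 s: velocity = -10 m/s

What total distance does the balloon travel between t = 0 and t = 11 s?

Total distance travelled is ∫|v| dt — sum the magnitudes of each area piece.
0–4 s: |-4| × 4 = 16 m
4–9 s: |6| × 5 = 30 m
9–11 s: |-10| × 2 = 20 m
Total distance = 66 m

66 m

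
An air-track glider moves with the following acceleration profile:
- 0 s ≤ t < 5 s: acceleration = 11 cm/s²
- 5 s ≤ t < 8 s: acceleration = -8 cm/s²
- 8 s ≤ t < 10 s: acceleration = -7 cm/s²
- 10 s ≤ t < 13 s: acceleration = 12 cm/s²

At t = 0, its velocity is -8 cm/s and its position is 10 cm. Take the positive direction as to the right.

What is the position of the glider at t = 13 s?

On each constant-a segment, Δv = aΔt and Δx = v₀Δt + ½aΔt²; chain segment to segment.
0–5 s: v starts -8 cm/s; Δx = -8·5 + ½·11·5² = 97.5 cm; v ends 47 cm/s.
5–8 s: v starts 47 cm/s; Δx = 47·3 + ½·-8·3² = 105 cm; v ends 23 cm/s.
8–10 s: v starts 23 cm/s; Δx = 23·2 + ½·-7·2² = 32 cm; v ends 9 cm/s.
10–13 s: v starts 9 cm/s; Δx = 9·3 + ½·12·3² = 81 cm; v ends 45 cm/s.
x(13) = 10 + Σ Δx = 325.5 cm.

325.5 cm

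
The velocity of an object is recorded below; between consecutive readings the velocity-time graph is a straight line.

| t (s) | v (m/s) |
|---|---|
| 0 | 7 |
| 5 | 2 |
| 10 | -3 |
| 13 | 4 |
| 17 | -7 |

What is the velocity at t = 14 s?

On 13–17 s the graph is linear from 4 to -7 m/s: v(14) = 4 + (-7 − 4)·(14 − 13)/(17 − 13) = 1.25 m/s.

1.25 m/s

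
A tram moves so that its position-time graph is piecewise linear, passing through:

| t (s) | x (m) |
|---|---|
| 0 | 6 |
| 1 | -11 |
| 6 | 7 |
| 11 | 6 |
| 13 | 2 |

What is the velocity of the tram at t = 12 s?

Velocity is the slope of the x-t graph on 11–13 s: (2 − 6)/(13 − 11) = -2 m/s.

-2 m/s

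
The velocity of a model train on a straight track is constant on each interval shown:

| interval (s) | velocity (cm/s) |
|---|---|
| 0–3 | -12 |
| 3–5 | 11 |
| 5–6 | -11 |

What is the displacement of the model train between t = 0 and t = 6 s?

-25 cm

Net displacement equals the area under the velocity-time graph (areas below the axis count negative).
0–3 s: -12 × 3 = -36 cm
3–5 s: 11 × 2 = 22 cm
5–6 s: -11 × 1 = -11 cm
Net displacement = -25 cm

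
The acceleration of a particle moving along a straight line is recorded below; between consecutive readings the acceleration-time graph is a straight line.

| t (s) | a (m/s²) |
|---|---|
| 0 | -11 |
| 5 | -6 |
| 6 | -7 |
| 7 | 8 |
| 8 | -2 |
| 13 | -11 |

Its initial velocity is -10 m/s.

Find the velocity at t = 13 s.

-88 m/s

Δv equals the area under the a-t graph; then v = v₀ + Δv.
0–5 s: ½(-11 + -6)(5) = -42.5 m/s
5–6 s: ½(-6 + -7)(1) = -6.5 m/s
6–7 s: ½(-7 + 8)(1) = 0.5 m/s
7–8 s: ½(8 + -2)(1) = 3 m/s
8–13 s: ½(-2 + -11)(5) = -32.5 m/s
Δv = -78 m/s, so v(13) = -10 + (-78) = -88 m/s.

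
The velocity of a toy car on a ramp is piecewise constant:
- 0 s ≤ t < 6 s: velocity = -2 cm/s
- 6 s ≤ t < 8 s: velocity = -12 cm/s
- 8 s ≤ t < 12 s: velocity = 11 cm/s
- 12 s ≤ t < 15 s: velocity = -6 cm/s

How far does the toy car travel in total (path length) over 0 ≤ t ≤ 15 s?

Distance (not displacement) is the total path length: add the absolute areas under v-t.
0–6 s: |-2| × 6 = 12 cm
6–8 s: |-12| × 2 = 24 cm
8–12 s: |11| × 4 = 44 cm
12–15 s: |-6| × 3 = 18 cm
Total distance = 98 cm

98 cm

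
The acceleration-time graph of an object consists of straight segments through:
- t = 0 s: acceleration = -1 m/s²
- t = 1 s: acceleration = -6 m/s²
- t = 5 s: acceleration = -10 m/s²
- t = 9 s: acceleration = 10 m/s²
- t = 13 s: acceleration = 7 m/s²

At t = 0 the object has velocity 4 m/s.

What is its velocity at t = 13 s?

2.5 m/s

Δv equals the area under the a-t graph; then v = v₀ + Δv.
0–1 s: ½(-1 + -6)(1) = -3.5 m/s
1–5 s: ½(-6 + -10)(4) = -32 m/s
5–9 s: ½(-10 + 10)(4) = 0 m/s
9–13 s: ½(10 + 7)(4) = 34 m/s
Δv = -1.5 m/s, so v(13) = 4 + (-1.5) = 2.5 m/s.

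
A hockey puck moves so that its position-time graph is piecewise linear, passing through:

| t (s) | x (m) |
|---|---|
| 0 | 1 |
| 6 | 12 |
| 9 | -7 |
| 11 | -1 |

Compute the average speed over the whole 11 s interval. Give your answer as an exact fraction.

36/11 m/s

Average speed = (total path length)/(elapsed time); on a piecewise-linear x-t graph the path length is Σ|Δx|.
0–6 s: |Δx| = |12 − 1| = 11 m
6–9 s: |Δx| = |-7 − 12| = 19 m
9–11 s: |Δx| = |-1 − -7| = 6 m
Total path = 36 m; average speed = 36/11 = 36/11 m/s.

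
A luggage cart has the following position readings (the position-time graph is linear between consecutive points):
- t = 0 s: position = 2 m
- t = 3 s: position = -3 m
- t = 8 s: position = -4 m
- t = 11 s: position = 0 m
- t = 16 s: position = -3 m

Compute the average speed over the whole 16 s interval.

0.8125 m/s

Average speed = (total path length)/(elapsed time); on a piecewise-linear x-t graph the path length is Σ|Δx|.
0–3 s: |Δx| = |-3 − 2| = 5 m
3–8 s: |Δx| = |-4 − -3| = 1 m
8–11 s: |Δx| = |0 − -4| = 4 m
11–16 s: |Δx| = |-3 − 0| = 3 m
Total path = 13 m; average speed = 13/16 = 0.8125 m/s.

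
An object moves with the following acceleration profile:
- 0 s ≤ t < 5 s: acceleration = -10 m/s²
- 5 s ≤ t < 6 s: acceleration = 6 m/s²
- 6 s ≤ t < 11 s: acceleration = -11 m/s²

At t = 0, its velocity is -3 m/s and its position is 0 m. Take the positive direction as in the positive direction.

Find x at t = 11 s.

-562.5 m

On each constant-a segment, Δv = aΔt and Δx = v₀Δt + ½aΔt²; chain segment to segment.
0–5 s: v starts -3 m/s; Δx = -3·5 + ½·-10·5² = -140 m; v ends -53 m/s.
5–6 s: v starts -53 m/s; Δx = -53·1 + ½·6·1² = -50 m; v ends -47 m/s.
6–11 s: v starts -47 m/s; Δx = -47·5 + ½·-11·5² = -372.5 m; v ends -102 m/s.
x(11) = 0 + Σ Δx = -562.5 m.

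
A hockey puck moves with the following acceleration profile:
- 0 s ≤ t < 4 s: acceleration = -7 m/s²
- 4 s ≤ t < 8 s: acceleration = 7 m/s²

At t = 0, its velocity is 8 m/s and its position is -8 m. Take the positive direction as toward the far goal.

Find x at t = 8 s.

-56 m

On each constant-a segment, Δv = aΔt and Δx = v₀Δt + ½aΔt²; chain segment to segment.
0–4 s: v starts 8 m/s; Δx = 8·4 + ½·-7·4² = -24 m; v ends -20 m/s.
4–8 s: v starts -20 m/s; Δx = -20·4 + ½·7·4² = -24 m; v ends 8 m/s.
x(8) = -8 + Σ Δx = -56 m.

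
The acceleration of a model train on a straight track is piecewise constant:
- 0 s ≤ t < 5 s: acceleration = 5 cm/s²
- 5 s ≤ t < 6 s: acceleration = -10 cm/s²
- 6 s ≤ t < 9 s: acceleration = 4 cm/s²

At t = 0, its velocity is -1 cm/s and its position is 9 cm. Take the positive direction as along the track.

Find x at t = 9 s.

145.5 cm

On each constant-a segment, Δv = aΔt and Δx = v₀Δt + ½aΔt²; chain segment to segment.
0–5 s: v starts -1 cm/s; Δx = -1·5 + ½·5·5² = 57.5 cm; v ends 24 cm/s.
5–6 s: v starts 24 cm/s; Δx = 24·1 + ½·-10·1² = 19 cm; v ends 14 cm/s.
6–9 s: v starts 14 cm/s; Δx = 14·3 + ½·4·3² = 60 cm; v ends 26 cm/s.
x(9) = 9 + Σ Δx = 145.5 cm.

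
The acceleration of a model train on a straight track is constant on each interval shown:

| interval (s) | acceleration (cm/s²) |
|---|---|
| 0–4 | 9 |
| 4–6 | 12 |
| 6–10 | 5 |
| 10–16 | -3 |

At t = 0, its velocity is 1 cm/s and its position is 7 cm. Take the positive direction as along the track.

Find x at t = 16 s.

897 cm

On each constant-a segment, Δv = aΔt and Δx = v₀Δt + ½aΔt²; chain segment to segment.
0–4 s: v starts 1 cm/s; Δx = 1·4 + ½·9·4² = 76 cm; v ends 37 cm/s.
4–6 s: v starts 37 cm/s; Δx = 37·2 + ½·12·2² = 98 cm; v ends 61 cm/s.
6–10 s: v starts 61 cm/s; Δx = 61·4 + ½·5·4² = 284 cm; v ends 81 cm/s.
10–16 s: v starts 81 cm/s; Δx = 81·6 + ½·-3·6² = 432 cm; v ends 63 cm/s.
x(16) = 7 + Σ Δx = 897 cm.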